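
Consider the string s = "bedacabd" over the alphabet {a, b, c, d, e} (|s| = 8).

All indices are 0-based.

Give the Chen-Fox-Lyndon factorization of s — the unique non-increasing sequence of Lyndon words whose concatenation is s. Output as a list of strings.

["bed", "ac", "abd"]

emit factor 1: 'bed' (i=0, period=3)
emit factor 2: 'ac' (i=3, period=2)
emit factor 3: 'abd' (i=5, period=3)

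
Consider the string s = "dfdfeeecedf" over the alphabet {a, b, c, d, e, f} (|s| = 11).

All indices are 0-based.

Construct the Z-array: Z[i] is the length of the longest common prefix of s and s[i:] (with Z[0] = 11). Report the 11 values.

[11, 0, 2, 0, 0, 0, 0, 0, 0, 2, 0]

Z[0]=11
i=1: i≥r, start 0; Z[1]=0
i=2: i≥r, start 0; Z[2]=2 extend→box=[2,4)
i=3: min(r-i=1, Z[1]=0)=0; Z[3]=0
i=4: i≥r, start 0; Z[4]=0
i=5: i≥r, start 0; Z[5]=0
i=6: i≥r, start 0; Z[6]=0
i=7: i≥r, start 0; Z[7]=0
i=8: i≥r, start 0; Z[8]=0
i=9: i≥r, start 0; Z[9]=2 extend→box=[9,11)
i=10: min(r-i=1, Z[1]=0)=0; Z[10]=0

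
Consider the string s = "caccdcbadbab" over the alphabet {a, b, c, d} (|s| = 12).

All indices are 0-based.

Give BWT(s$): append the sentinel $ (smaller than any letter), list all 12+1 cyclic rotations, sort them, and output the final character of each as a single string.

bbcbadc$dacac

rank  rotation       last
    0  $caccdcbadbab  b
    1  ab$caccdcbadb  b
    2  accdcbadbab$c  c
    3  adbab$caccdcb  b
    4  b$caccdcbadba  a
    5  bab$caccdcbad  d
    6  badbab$caccdc  c
    7  caccdcbadbab$  $
    8  cbadbab$caccd  d
    9  ccdcbadbab$ca  a
   10  cdcbadbab$cac  c
   11  dbab$caccdcba  a
   12  dcbadbab$cacc  c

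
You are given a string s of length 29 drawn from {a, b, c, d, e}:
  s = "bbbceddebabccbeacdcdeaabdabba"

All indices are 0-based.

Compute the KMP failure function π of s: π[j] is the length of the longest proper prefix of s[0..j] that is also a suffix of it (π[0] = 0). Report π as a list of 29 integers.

π[0] = 0
j=1 s[j]='b': π[1]=1 (border 'b')
j=2 s[j]='b': π[2]=2 (border 'bb')
j=3 s[j]='c': k: 2→1→0; π[3]=0 (border '')
j=4 s[j]='e': π[4]=0 (border '')
j=5 s[j]='d': π[5]=0 (border '')
j=6 s[j]='d': π[6]=0 (border '')
j=7 s[j]='e': π[7]=0 (border '')
j=8 s[j]='b': π[8]=1 (border 'b')
j=9 s[j]='a': k: 1→0; π[9]=0 (border '')
j=10 s[j]='b': π[10]=1 (border 'b')
j=11 s[j]='c': k: 1→0; π[11]=0 (border '')
j=12 s[j]='c': π[12]=0 (border '')
j=13 s[j]='b': π[13]=1 (border 'b')
j=14 s[j]='e': k: 1→0; π[14]=0 (border '')
j=15 s[j]='a': π[15]=0 (border '')
j=16 s[j]='c': π[16]=0 (border '')
j=17 s[j]='d': π[17]=0 (border '')
j=18 s[j]='c': π[18]=0 (border '')
j=19 s[j]='d': π[19]=0 (border '')
j=20 s[j]='e': π[20]=0 (border '')
j=21 s[j]='a': π[21]=0 (border '')
j=22 s[j]='a': π[22]=0 (border '')
j=23 s[j]='b': π[23]=1 (border 'b')
j=24 s[j]='d': k: 1→0; π[24]=0 (border '')
j=25 s[j]='a': π[25]=0 (border '')
j=26 s[j]='b': π[26]=1 (border 'b')
j=27 s[j]='b': π[27]=2 (border 'bb')
j=28 s[j]='a': k: 2→1→0; π[28]=0 (border '')

[0, 1, 2, 0, 0, 0, 0, 0, 1, 0, 1, 0, 0, 1, 0, 0, 0, 0, 0, 0, 0, 0, 0, 1, 0, 0, 1, 2, 0]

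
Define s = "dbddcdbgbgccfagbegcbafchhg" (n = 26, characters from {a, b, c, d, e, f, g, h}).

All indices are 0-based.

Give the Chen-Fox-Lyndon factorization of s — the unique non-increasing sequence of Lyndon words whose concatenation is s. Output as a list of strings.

emit factor 1: 'd' (i=0, period=1)
emit factor 2: 'bddcdbgbgccf' (i=1, period=12)
emit factor 3: 'agbegcb' (i=13, period=7)
emit factor 4: 'afchhg' (i=20, period=6)

["d", "bddcdbgbgccf", "agbegcb", "afchhg"]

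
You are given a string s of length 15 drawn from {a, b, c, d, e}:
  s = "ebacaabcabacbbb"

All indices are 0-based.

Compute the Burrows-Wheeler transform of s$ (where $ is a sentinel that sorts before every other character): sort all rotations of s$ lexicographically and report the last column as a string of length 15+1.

rank  rotation          last
    0  $ebacaabcabacbbb  b
    1  aabcabacbbb$ebac  c
    2  abacbbb$ebacaabc  c
    3  abcabacbbb$ebaca  a
    4  acaabcabacbbb$eb  b
    5  acbbb$ebacaabcab  b
    6  b$ebacaabcabacbb  b
    7  bacaabcabacbbb$e  e
    8  bacbbb$ebacaabca  a
    9  bb$ebacaabcabacb  b
   10  bbb$ebacaabcabac  c
   11  bcabacbbb$ebacaa  a
   12  caabcabacbbb$eba  a
   13  cabacbbb$ebacaab  b
   14  cbbb$ebacaabcaba  a
   15  ebacaabcabacbbb$  $

bccabbbeabcaaba$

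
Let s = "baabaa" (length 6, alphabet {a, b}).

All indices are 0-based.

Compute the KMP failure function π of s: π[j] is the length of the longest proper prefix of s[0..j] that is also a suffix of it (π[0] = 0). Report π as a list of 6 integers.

π[0] = 0
j=1 s[j]='a': π[1]=0 (border '')
j=2 s[j]='a': π[2]=0 (border '')
j=3 s[j]='b': π[3]=1 (border 'b')
j=4 s[j]='a': π[4]=2 (border 'ba')
j=5 s[j]='a': π[5]=3 (border 'baa')

[0, 0, 0, 1, 2, 3]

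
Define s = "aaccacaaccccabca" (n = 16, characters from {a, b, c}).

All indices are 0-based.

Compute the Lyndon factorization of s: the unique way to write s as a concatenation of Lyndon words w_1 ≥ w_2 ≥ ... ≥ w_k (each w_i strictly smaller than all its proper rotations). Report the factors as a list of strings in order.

emit factor 1: 'aaccacaaccccabc' (i=0, period=15)
emit factor 2: 'a' (i=15, period=1)

["aaccacaaccccabc", "a"]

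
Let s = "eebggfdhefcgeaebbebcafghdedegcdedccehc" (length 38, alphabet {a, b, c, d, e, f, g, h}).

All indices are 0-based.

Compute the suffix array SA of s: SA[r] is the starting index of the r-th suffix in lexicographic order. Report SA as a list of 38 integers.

sorted suffixes:
  #0 SA[0]=13  'aebbebcafghdedegcdedccehc'
  #1 SA[1]=20  'afghdedegcdedccehc'
  #2 SA[2]=15  'bbebcafghdedegcdedccehc'
  #3 SA[3]=18  'bcafghdedegcdedccehc'
  #4 SA[4]=16  'bebcafghdedegcdedccehc'
  #5 SA[5]=2  'bggfdhefcgeaebbebcafghdedegcdedccehc'
  #6 SA[6]=37  'c'
  #7 SA[7]=19  'cafghdedegcdedccehc'
  #8 SA[8]=33  'ccehc'
  #9 SA[9]=29  'cdedccehc'
  #10 SA[10]=34  'cehc'
  #11 SA[11]=10  'cgeaebbebcafghdedegcdedccehc'
  #12 SA[12]=32  'dccehc'
  #13 SA[13]=30  'dedccehc'
  #14 SA[14]=24  'dedegcdedccehc'
  #15 SA[15]=26  'degcdedccehc'
  #16 SA[16]=6  'dhefcgeaebbebcafghdedegcdedccehc'
  #17 SA[17]=12  'eaebbebcafghdedegcdedccehc'
  #18 SA[18]=14  'ebbebcafghdedegcdedccehc'
  #19 SA[19]=17  'ebcafghdedegcdedccehc'
  #20 SA[20]=1  'ebggfdhefcgeaebbebcafghdedegcdedccehc'
  #21 SA[21]=31  'edccehc'
  #22 SA[22]=25  'edegcdedccehc'
  #23 SA[23]=0  'eebggfdhefcgeaebbebcafghdedegcdedccehc'
  #24 SA[24]=8  'efcgeaebbebcafghdedegcdedccehc'
  #25 SA[25]=27  'egcdedccehc'
  #26 SA[26]=35  'ehc'
  #27 SA[27]=9  'fcgeaebbebcafghdedegcdedccehc'
  #28 SA[28]=5  'fdhefcgeaebbebcafghdedegcdedccehc'
  #29 SA[29]=21  'fghdedegcdedccehc'
  #30 SA[30]=28  'gcdedccehc'
  #31 SA[31]=11  'geaebbebcafghdedegcdedccehc'
  #32 SA[32]=4  'gfdhefcgeaebbebcafghdedegcdedccehc'
  #33 SA[33]=3  'ggfdhefcgeaebbebcafghdedegcdedccehc'
  #34 SA[34]=22  'ghdedegcdedccehc'
  #35 SA[35]=36  'hc'
  #36 SA[36]=23  'hdedegcdedccehc'
  #37 SA[37]=7  'hefcgeaebbebcafghdedegcdedccehc'

[13, 20, 15, 18, 16, 2, 37, 19, 33, 29, 34, 10, 32, 30, 24, 26, 6, 12, 14, 17, 1, 31, 25, 0, 8, 27, 35, 9, 5, 21, 28, 11, 4, 3, 22, 36, 23, 7]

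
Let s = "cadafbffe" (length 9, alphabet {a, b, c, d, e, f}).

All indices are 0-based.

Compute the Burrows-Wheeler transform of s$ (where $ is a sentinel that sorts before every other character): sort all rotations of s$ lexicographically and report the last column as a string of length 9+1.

ecdf$afafb

rank  rotation    last
    0  $cadafbffe  e
    1  adafbffe$c  c
    2  afbffe$cad  d
    3  bffe$cadaf  f
    4  cadafbffe$  $
    5  dafbffe$ca  a
    6  e$cadafbff  f
    7  fbffe$cada  a
    8  fe$cadafbf  f
    9  ffe$cadafb  b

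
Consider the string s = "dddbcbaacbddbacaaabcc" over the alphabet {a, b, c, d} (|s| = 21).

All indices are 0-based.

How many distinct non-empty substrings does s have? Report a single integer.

sorted suffixes:
  #0 SA[0]=15  'aaabcc'
  #1 SA[1]=16  'aabcc'
  #2 SA[2]=6  'aacbddbacaaabcc'
  #3 SA[3]=17  'abcc'
  #4 SA[4]=13  'acaaabcc'
  #5 SA[5]=7  'acbddbacaaabcc'
  #6 SA[6]=5  'baacbddbacaaabcc'
  #7 SA[7]=12  'bacaaabcc'
  #8 SA[8]=3  'bcbaacbddbacaaabcc'
  #9 SA[9]=18  'bcc'
  #10 SA[10]=9  'bddbacaaabcc'
  #11 SA[11]=20  'c'
  #12 SA[12]=14  'caaabcc'
  #13 SA[13]=4  'cbaacbddbacaaabcc'
  #14 SA[14]=8  'cbddbacaaabcc'
  #15 SA[15]=19  'cc'
  #16 SA[16]=11  'dbacaaabcc'
  #17 SA[17]=2  'dbcbaacbddbacaaabcc'
  #18 SA[18]=10  'ddbacaaabcc'
  #19 SA[19]=1  'ddbcbaacbddbacaaabcc'
  #20 SA[20]=0  'dddbcbaacbddbacaaabcc'

SA = [15, 16, 6, 17, 13, 7, 5, 12, 3, 18, 9, 20, 14, 4, 8, 19, 11, 2, 10, 1, 0]
rank  pair      lcp
   1  s[15:],s[16:]  2  'aa'
   2  s[16:],s[6:]  2  'aa'
   3  s[6:],s[17:]  1  'a'
   4  s[17:],s[13:]  1  'a'
   5  s[13:],s[7:]  2  'ac'
   6  s[7:],s[5:]  0  ''
   7  s[5:],s[12:]  2  'ba'
   8  s[12:],s[3:]  1  'b'
   9  s[3:],s[18:]  2  'bc'
  10  s[18:],s[9:]  1  'b'
  11  s[9:],s[20:]  0  ''
  12  s[20:],s[14:]  1  'c'
  13  s[14:],s[4:]  1  'c'
  14  s[4:],s[8:]  2  'cb'
  15  s[8:],s[19:]  1  'c'
  16  s[19:],s[11:]  0  ''
  17  s[11:],s[2:]  2  'db'
  18  s[2:],s[10:]  1  'd'
  19  s[10:],s[1:]  3  'ddb'
  20  s[1:],s[0:]  2  'dd'

n(n+1)/2 = 21·22/2 = 231
Σ LCP = 0 + 2 + 2 + 1 + 1 + 2 + 0 + 2 + 1 + 2 + 1 + 0 + 1 + 1 + 2 + 1 + 0 + 2 + 1 + 3 + 2 = 27
distinct = 231 − 27 = 204

204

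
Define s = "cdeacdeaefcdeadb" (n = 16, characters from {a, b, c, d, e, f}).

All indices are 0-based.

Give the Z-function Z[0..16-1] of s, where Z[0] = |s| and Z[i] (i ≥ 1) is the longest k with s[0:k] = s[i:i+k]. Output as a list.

[16, 0, 0, 0, 4, 0, 0, 0, 0, 0, 4, 0, 0, 0, 0, 0]

Z[0]=16
i=1: fresh scan; Z[1]=0
i=2: fresh scan; Z[2]=0
i=3: fresh scan; Z[3]=0
i=4: fresh scan; Z[4]=4 extend→box=[4,8)
i=5: min(r-i=3, Z[1]=0)=0; Z[5]=0
i=6: min(r-i=2, Z[2]=0)=0; Z[6]=0
i=7: min(r-i=1, Z[3]=0)=0; Z[7]=0
i=8: fresh scan; Z[8]=0
i=9: fresh scan; Z[9]=0
i=10: fresh scan; Z[10]=4 extend→box=[10,14)
i=11: min(r-i=3, Z[1]=0)=0; Z[11]=0
i=12: min(r-i=2, Z[2]=0)=0; Z[12]=0
i=13: min(r-i=1, Z[3]=0)=0; Z[13]=0
i=14: fresh scan; Z[14]=0
i=15: fresh scan; Z[15]=0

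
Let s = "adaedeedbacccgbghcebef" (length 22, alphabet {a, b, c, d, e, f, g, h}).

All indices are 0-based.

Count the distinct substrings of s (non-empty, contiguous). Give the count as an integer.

sorted suffixes:
  #0 SA[0]=9  'acccgbghcebef'
  #1 SA[1]=0  'adaedeedbacccgbghcebef'
  #2 SA[2]=2  'aedeedbacccgbghcebef'
  #3 SA[3]=8  'bacccgbghcebef'
  #4 SA[4]=19  'bef'
  #5 SA[5]=14  'bghcebef'
  #6 SA[6]=10  'cccgbghcebef'
  #7 SA[7]=11  'ccgbghcebef'
  #8 SA[8]=17  'cebef'
  #9 SA[9]=12  'cgbghcebef'
  #10 SA[10]=1  'daedeedbacccgbghcebef'
  #11 SA[11]=7  'dbacccgbghcebef'
  #12 SA[12]=4  'deedbacccgbghcebef'
  #13 SA[13]=18  'ebef'
  #14 SA[14]=6  'edbacccgbghcebef'
  #15 SA[15]=3  'edeedbacccgbghcebef'
  #16 SA[16]=5  'eedbacccgbghcebef'
  #17 SA[17]=20  'ef'
  #18 SA[18]=21  'f'
  #19 SA[19]=13  'gbghcebef'
  #20 SA[20]=15  'ghcebef'
  #21 SA[21]=16  'hcebef'

SA = [9, 0, 2, 8, 19, 14, 10, 11, 17, 12, 1, 7, 4, 18, 6, 3, 5, 20, 21, 13, 15, 16]
[i] adj suffixes → lcp
  [1] 9/0 → 1 ('a')
  [2] 0/2 → 1 ('a')
  [3] 2/8 → 0 ('')
  [4] 8/19 → 1 ('b')
  [5] 19/14 → 1 ('b')
  [6] 14/10 → 0 ('')
  [7] 10/11 → 2 ('cc')
  [8] 11/17 → 1 ('c')
  [9] 17/12 → 1 ('c')
  [10] 12/1 → 0 ('')
  [11] 1/7 → 1 ('d')
  [12] 7/4 → 1 ('d')
  [13] 4/18 → 0 ('')
  [14] 18/6 → 1 ('e')
  [15] 6/3 → 2 ('ed')
  [16] 3/5 → 1 ('e')
  [17] 5/20 → 1 ('e')
  [18] 20/21 → 0 ('')
  [19] 21/13 → 0 ('')
  [20] 13/15 → 1 ('g')
  [21] 15/16 → 0 ('')

n(n+1)/2 = 22·23/2 = 253
Σ LCP = 0 + 1 + 1 + 0 + 1 + 1 + 0 + 2 + 1 + 1 + 0 + 1 + 1 + 0 + 1 + 2 + 1 + 1 + 0 + 0 + 1 + 0 = 16
distinct = 253 − 16 = 237

237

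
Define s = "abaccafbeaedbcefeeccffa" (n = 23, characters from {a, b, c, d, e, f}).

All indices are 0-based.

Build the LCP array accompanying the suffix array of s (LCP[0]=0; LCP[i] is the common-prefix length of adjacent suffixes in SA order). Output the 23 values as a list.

rank→(start, suffix):
  0 → (22, 'a')
  1 → (0, 'abaccafbeaedbcefeeccffa')
  2 → (2, 'accafbeaedbcefeeccffa')
  3 → (9, 'aedbcefeeccffa')
  4 → (5, 'afbeaedbcefeeccffa')
  5 → (1, 'baccafbeaedbcefeeccffa')
  6 → (12, 'bcefeeccffa')
  7 → (7, 'beaedbcefeeccffa')
  8 → (4, 'cafbeaedbcefeeccffa')
  9 → (3, 'ccafbeaedbcefeeccffa')
  10 → (18, 'ccffa')
  11 → (13, 'cefeeccffa')
  12 → (19, 'cffa')
  13 → (11, 'dbcefeeccffa')
  14 → (8, 'eaedbcefeeccffa')
  15 → (17, 'eccffa')
  16 → (10, 'edbcefeeccffa')
  17 → (16, 'eeccffa')
  18 → (14, 'efeeccffa')
  19 → (21, 'fa')
  20 → (6, 'fbeaedbcefeeccffa')
  21 → (15, 'feeccffa')
  22 → (20, 'ffa')

SA = [22, 0, 2, 9, 5, 1, 12, 7, 4, 3, 18, 13, 19, 11, 8, 17, 10, 16, 14, 21, 6, 15, 20]
i: (SA[i-1],SA[i]) lcp shared
  1: (22,0) 1 'a'
  2: (0,2) 1 'a'
  3: (2,9) 1 'a'
  4: (9,5) 1 'a'
  5: (5,1) 0 ''
  6: (1,12) 1 'b'
  7: (12,7) 1 'b'
  8: (7,4) 0 ''
  9: (4,3) 1 'c'
  10: (3,18) 2 'cc'
  11: (18,13) 1 'c'
  12: (13,19) 1 'c'
  13: (19,11) 0 ''
  14: (11,8) 0 ''
  15: (8,17) 1 'e'
  16: (17,10) 1 'e'
  17: (10,16) 1 'e'
  18: (16,14) 1 'e'
  19: (14,21) 0 ''
  20: (21,6) 1 'f'
  21: (6,15) 1 'f'
  22: (15,20) 1 'f'

[0, 1, 1, 1, 1, 0, 1, 1, 0, 1, 2, 1, 1, 0, 0, 1, 1, 1, 1, 0, 1, 1, 1]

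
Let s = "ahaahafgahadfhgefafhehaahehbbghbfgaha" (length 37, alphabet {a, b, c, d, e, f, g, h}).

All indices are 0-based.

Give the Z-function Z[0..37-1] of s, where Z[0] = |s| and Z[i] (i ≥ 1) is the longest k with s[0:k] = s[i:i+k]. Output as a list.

Z[0]=37
i=1: outside box; Z[1]=0
i=2: outside box; Z[2]=1 scan→box=[2,3)
i=3: outside box; Z[3]=3 scan→box=[3,6)
i=4: min(r-i=2, Z[1]=0)=0; Z[4]=0
i=5: min(r-i=1, Z[2]=1)=1; Z[5]=1
i=6: outside box; Z[6]=0
i=7: outside box; Z[7]=0
i=8: outside box; Z[8]=3 scan→box=[8,11)
i=9: min(r-i=2, Z[1]=0)=0; Z[9]=0
i=10: min(r-i=1, Z[2]=1)=1; Z[10]=1
i=11: outside box; Z[11]=0
i=12: outside box; Z[12]=0
i=13: outside box; Z[13]=0
i=14: outside box; Z[14]=0
i=15: outside box; Z[15]=0
i=16: outside box; Z[16]=0
i=17: outside box; Z[17]=1 scan→box=[17,18)
i=18: outside box; Z[18]=0
i=19: outside box; Z[19]=0
i=20: outside box; Z[20]=0
i=21: outside box; Z[21]=0
i=22: outside box; Z[22]=1 scan→box=[22,23)
i=23: outside box; Z[23]=2 scan→box=[23,25)
i=24: min(r-i=1, Z[1]=0)=0; Z[24]=0
i=25: outside box; Z[25]=0
i=26: outside box; Z[26]=0
i=27: outside box; Z[27]=0
i=28: outside box; Z[28]=0
i=29: outside box; Z[29]=0
i=30: outside box; Z[30]=0
i=31: outside box; Z[31]=0
i=32: outside box; Z[32]=0
i=33: outside box; Z[33]=0
i=34: outside box; Z[34]=3 scan→box=[34,37)
i=35: min(r-i=2, Z[1]=0)=0; Z[35]=0
i=36: min(r-i=1, Z[2]=1)=1; Z[36]=1

[37, 0, 1, 3, 0, 1, 0, 0, 3, 0, 1, 0, 0, 0, 0, 0, 0, 1, 0, 0, 0, 0, 1, 2, 0, 0, 0, 0, 0, 0, 0, 0, 0, 0, 3, 0, 1]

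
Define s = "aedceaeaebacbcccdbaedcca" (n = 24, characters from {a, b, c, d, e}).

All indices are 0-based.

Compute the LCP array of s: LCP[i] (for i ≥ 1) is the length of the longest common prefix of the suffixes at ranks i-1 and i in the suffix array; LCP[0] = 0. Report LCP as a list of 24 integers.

sorted suffixes:
  #0 SA[0]=23  'a'
  #1 SA[1]=10  'acbcccdbaedcca'
  #2 SA[2]=5  'aeaebacbcccdbaedcca'
  #3 SA[3]=7  'aebacbcccdbaedcca'
  #4 SA[4]=18  'aedcca'
  #5 SA[5]=0  'aedceaeaebacbcccdbaedcca'
  #6 SA[6]=9  'bacbcccdbaedcca'
  #7 SA[7]=17  'baedcca'
  #8 SA[8]=12  'bcccdbaedcca'
  #9 SA[9]=22  'ca'
  #10 SA[10]=11  'cbcccdbaedcca'
  #11 SA[11]=21  'cca'
  #12 SA[12]=13  'cccdbaedcca'
  #13 SA[13]=14  'ccdbaedcca'
  #14 SA[14]=15  'cdbaedcca'
  #15 SA[15]=3  'ceaeaebacbcccdbaedcca'
  #16 SA[16]=16  'dbaedcca'
  #17 SA[17]=20  'dcca'
  #18 SA[18]=2  'dceaeaebacbcccdbaedcca'
  #19 SA[19]=4  'eaeaebacbcccdbaedcca'
  #20 SA[20]=6  'eaebacbcccdbaedcca'
  #21 SA[21]=8  'ebacbcccdbaedcca'
  #22 SA[22]=19  'edcca'
  #23 SA[23]=1  'edceaeaebacbcccdbaedcca'

SA = [23, 10, 5, 7, 18, 0, 9, 17, 12, 22, 11, 21, 13, 14, 15, 3, 16, 20, 2, 4, 6, 8, 19, 1]
rank  pair      lcp
   1  s[23:],s[10:]  1  'a'
   2  s[10:],s[5:]  1  'a'
   3  s[5:],s[7:]  2  'ae'
   4  s[7:],s[18:]  2  'ae'
   5  s[18:],s[0:]  4  'aedc'
   6  s[0:],s[9:]  0  ''
   7  s[9:],s[17:]  2  'ba'
   8  s[17:],s[12:]  1  'b'
   9  s[12:],s[22:]  0  ''
  10  s[22:],s[11:]  1  'c'
  11  s[11:],s[21:]  1  'c'
  12  s[21:],s[13:]  2  'cc'
  13  s[13:],s[14:]  2  'cc'
  14  s[14:],s[15:]  1  'c'
  15  s[15:],s[3:]  1  'c'
  16  s[3:],s[16:]  0  ''
  17  s[16:],s[20:]  1  'd'
  18  s[20:],s[2:]  2  'dc'
  19  s[2:],s[4:]  0  ''
  20  s[4:],s[6:]  3  'eae'
  21  s[6:],s[8:]  1  'e'
  22  s[8:],s[19:]  1  'e'
  23  s[19:],s[1:]  3  'edc'

[0, 1, 1, 2, 2, 4, 0, 2, 1, 0, 1, 1, 2, 2, 1, 1, 0, 1, 2, 0, 3, 1, 1, 3]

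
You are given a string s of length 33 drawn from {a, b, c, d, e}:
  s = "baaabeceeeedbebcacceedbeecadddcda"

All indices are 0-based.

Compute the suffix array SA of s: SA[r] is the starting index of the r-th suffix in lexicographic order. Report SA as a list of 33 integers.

[32, 1, 2, 3, 16, 26, 0, 14, 12, 4, 22, 15, 25, 17, 30, 18, 6, 31, 11, 21, 29, 28, 27, 13, 24, 5, 10, 20, 23, 9, 19, 8, 7]

rank | idx | suffix
   0 |  32 | a
   1 |   1 | aaabeceeeedbebcacceedbeecadddcda
   2 |   2 | aabeceeeedbebcacceedbeecadddcda
   3 |   3 | abeceeeedbebcacceedbeecadddcda
   4 |  16 | acceedbeecadddcda
   5 |  26 | adddcda
   6 |   0 | baaabeceeeedbebcacceedbeecadddcda
   7 |  14 | bcacceedbeecadddcda
   8 |  12 | bebcacceedbeecadddcda
   9 |   4 | beceeeedbebcacceedbeecadddcda
  10 |  22 | beecadddcda
  11 |  15 | cacceedbeecadddcda
  12 |  25 | cadddcda
  13 |  17 | cceedbeecadddcda
  14 |  30 | cda
  15 |  18 | ceedbeecadddcda
  16 |   6 | ceeeedbebcacceedbeecadddcda
  17 |  31 | da
  18 |  11 | dbebcacceedbeecadddcda
  19 |  21 | dbeecadddcda
  20 |  29 | dcda
  21 |  28 | ddcda
  22 |  27 | dddcda
  23 |  13 | ebcacceedbeecadddcda
  24 |  24 | ecadddcda
  25 |   5 | eceeeedbebcacceedbeecadddcda
  26 |  10 | edbebcacceedbeecadddcda
  27 |  20 | edbeecadddcda
  28 |  23 | eecadddcda
  29 |   9 | eedbebcacceedbeecadddcda
  30 |  19 | eedbeecadddcda
  31 |   8 | eeedbebcacceedbeecadddcda
  32 |   7 | eeeedbebcacceedbeecadddcda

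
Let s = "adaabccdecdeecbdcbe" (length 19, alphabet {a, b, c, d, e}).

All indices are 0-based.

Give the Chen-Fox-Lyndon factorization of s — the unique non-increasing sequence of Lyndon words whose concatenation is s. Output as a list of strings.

["ad", "aabccdecdeecbdcbe"]

emit factor 1: 'ad' (i=0, period=2)
emit factor 2: 'aabccdecdeecbdcbe' (i=2, period=17)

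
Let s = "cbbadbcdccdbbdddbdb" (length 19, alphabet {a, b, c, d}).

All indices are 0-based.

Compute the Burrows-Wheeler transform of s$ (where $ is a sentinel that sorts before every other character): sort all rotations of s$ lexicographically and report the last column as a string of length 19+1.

rank  rotation              last
    0  $cbbadbcdccdbbdddbdb  b
    1  adbcdccdbbdddbdb$cbb  b
    2  b$cbbadbcdccdbbdddbd  d
    3  badbcdccdbbdddbdb$cb  b
    4  bbadbcdccdbbdddbdb$c  c
    5  bbdddbdb$cbbadbcdccd  d
    6  bcdccdbbdddbdb$cbbad  d
    7  bdb$cbbadbcdccdbbddd  d
    8  bdddbdb$cbbadbcdccdb  b
    9  cbbadbcdccdbbdddbdb$  $
   10  ccdbbdddbdb$cbbadbcd  d
   11  cdbbdddbdb$cbbadbcdc  c
   12  cdccdbbdddbdb$cbbadb  b
   13  db$cbbadbcdccdbbdddb  b
   14  dbbdddbdb$cbbadbcdcc  c
   15  dbcdccdbbdddbdb$cbba  a
   16  dbdb$cbbadbcdccdbbdd  d
   17  dccdbbdddbdb$cbbadbc  c
   18  ddbdb$cbbadbcdccdbbd  d
   19  dddbdb$cbbadbcdccdbb  b

bbdbcdddb$dcbbcadcdb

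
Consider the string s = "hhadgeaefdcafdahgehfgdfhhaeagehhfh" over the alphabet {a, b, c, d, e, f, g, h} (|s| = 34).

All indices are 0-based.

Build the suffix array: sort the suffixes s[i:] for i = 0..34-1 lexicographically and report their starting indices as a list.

rank | idx | suffix
   0 |   2 | adgeaefdcafdahgehfgdfhhaeagehhfh
   1 |  25 | aeagehhfh
   2 |   6 | aefdcafdahgehfgdfhhaeagehhfh
   3 |  11 | afdahgehfgdfhhaeagehhfh
   4 |  27 | agehhfh
   5 |  14 | ahgehfgdfhhaeagehhfh
   6 |  10 | cafdahgehfgdfhhaeagehhfh
   7 |  13 | dahgehfgdfhhaeagehhfh
   8 |   9 | dcafdahgehfgdfhhaeagehhfh
   9 |  21 | dfhhaeagehhfh
  10 |   3 | dgeaefdcafdahgehfgdfhhaeagehhfh
  11 |   5 | eaefdcafdahgehfgdfhhaeagehhfh
  12 |  26 | eagehhfh
  13 |   7 | efdcafdahgehfgdfhhaeagehhfh
  14 |  17 | ehfgdfhhaeagehhfh
  15 |  29 | ehhfh
  16 |  12 | fdahgehfgdfhhaeagehhfh
  17 |   8 | fdcafdahgehfgdfhhaeagehhfh
  18 |  19 | fgdfhhaeagehhfh
  19 |  32 | fh
  20 |  22 | fhhaeagehhfh
  21 |  20 | gdfhhaeagehhfh
  22 |   4 | geaefdcafdahgehfgdfhhaeagehhfh
  23 |  16 | gehfgdfhhaeagehhfh
  24 |  28 | gehhfh
  25 |  33 | h
  26 |   1 | hadgeaefdcafdahgehfgdfhhaeagehhfh
  27 |  24 | haeagehhfh
  28 |  18 | hfgdfhhaeagehhfh
  29 |  31 | hfh
  30 |  15 | hgehfgdfhhaeagehhfh
  31 |   0 | hhadgeaefdcafdahgehfgdfhhaeagehhfh
  32 |  23 | hhaeagehhfh
  33 |  30 | hhfh

[2, 25, 6, 11, 27, 14, 10, 13, 9, 21, 3, 5, 26, 7, 17, 29, 12, 8, 19, 32, 22, 20, 4, 16, 28, 33, 1, 24, 18, 31, 15, 0, 23, 30]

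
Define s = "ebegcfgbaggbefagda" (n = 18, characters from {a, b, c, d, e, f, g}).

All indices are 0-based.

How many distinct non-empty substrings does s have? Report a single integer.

sorted suffixes:
  #0 SA[0]=17  'a'
  #1 SA[1]=14  'agda'
  #2 SA[2]=8  'aggbefagda'
  #3 SA[3]=7  'baggbefagda'
  #4 SA[4]=11  'befagda'
  #5 SA[5]=1  'begcfgbaggbefagda'
  #6 SA[6]=4  'cfgbaggbefagda'
  #7 SA[7]=16  'da'
  #8 SA[8]=0  'ebegcfgbaggbefagda'
  #9 SA[9]=12  'efagda'
  #10 SA[10]=2  'egcfgbaggbefagda'
  #11 SA[11]=13  'fagda'
  #12 SA[12]=5  'fgbaggbefagda'
  #13 SA[13]=6  'gbaggbefagda'
  #14 SA[14]=10  'gbefagda'
  #15 SA[15]=3  'gcfgbaggbefagda'
  #16 SA[16]=15  'gda'
  #17 SA[17]=9  'ggbefagda'

SA = [17, 14, 8, 7, 11, 1, 4, 16, 0, 12, 2, 13, 5, 6, 10, 3, 15, 9]
i: (SA[i-1],SA[i]) lcp shared
  1: (17,14) 1 'a'
  2: (14,8) 2 'ag'
  3: (8,7) 0 ''
  4: (7,11) 1 'b'
  5: (11,1) 2 'be'
  6: (1,4) 0 ''
  7: (4,16) 0 ''
  8: (16,0) 0 ''
  9: (0,12) 1 'e'
  10: (12,2) 1 'e'
  11: (2,13) 0 ''
  12: (13,5) 1 'f'
  13: (5,6) 0 ''
  14: (6,10) 2 'gb'
  15: (10,3) 1 'g'
  16: (3,15) 1 'g'
  17: (15,9) 1 'g'

n(n+1)/2 = 18·19/2 = 171
Σ LCP = 0 + 1 + 2 + 0 + 1 + 2 + 0 + 0 + 0 + 1 + 1 + 0 + 1 + 0 + 2 + 1 + 1 + 1 = 14
distinct = 171 − 14 = 157

157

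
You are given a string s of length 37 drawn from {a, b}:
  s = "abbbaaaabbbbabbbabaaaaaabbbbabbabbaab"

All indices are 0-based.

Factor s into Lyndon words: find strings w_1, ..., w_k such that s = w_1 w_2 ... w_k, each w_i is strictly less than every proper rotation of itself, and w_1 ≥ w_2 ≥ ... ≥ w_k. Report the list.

emit factor 1: 'abbb' (i=0, period=4)
emit factor 2: 'aaaabbbbabbbab' (i=4, period=14)
emit factor 3: 'aaaaaabbbbabbabbaab' (i=18, period=19)

["abbb", "aaaabbbbabbbab", "aaaaaabbbbabbabbaab"]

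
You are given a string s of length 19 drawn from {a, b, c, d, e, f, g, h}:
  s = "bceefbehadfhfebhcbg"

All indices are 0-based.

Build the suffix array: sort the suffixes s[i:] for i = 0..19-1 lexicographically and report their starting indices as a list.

[8, 0, 5, 17, 14, 16, 1, 9, 13, 2, 3, 6, 4, 12, 10, 18, 7, 15, 11]

rank→(start, suffix):
  0 → (8, 'adfhfebhcbg')
  1 → (0, 'bceefbehadfhfebhcbg')
  2 → (5, 'behadfhfebhcbg')
  3 → (17, 'bg')
  4 → (14, 'bhcbg')
  5 → (16, 'cbg')
  6 → (1, 'ceefbehadfhfebhcbg')
  7 → (9, 'dfhfebhcbg')
  8 → (13, 'ebhcbg')
  9 → (2, 'eefbehadfhfebhcbg')
  10 → (3, 'efbehadfhfebhcbg')
  11 → (6, 'ehadfhfebhcbg')
  12 → (4, 'fbehadfhfebhcbg')
  13 → (12, 'febhcbg')
  14 → (10, 'fhfebhcbg')
  15 → (18, 'g')
  16 → (7, 'hadfhfebhcbg')
  17 → (15, 'hcbg')
  18 → (11, 'hfebhcbg')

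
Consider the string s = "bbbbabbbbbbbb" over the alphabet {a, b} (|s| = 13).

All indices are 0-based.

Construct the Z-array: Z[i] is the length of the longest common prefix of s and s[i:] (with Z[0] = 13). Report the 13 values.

[13, 3, 2, 1, 0, 4, 4, 4, 4, 4, 3, 2, 1]

Z[0]=13
i=1: outside box; Z[1]=3 extend→box=[1,4)
i=2: min(r-i=2, Z[1]=3)=2; Z[2]=2
i=3: min(r-i=1, Z[2]=2)=1; Z[3]=1
i=4: outside box; Z[4]=0
i=5: outside box; Z[5]=4 extend→box=[5,9)
i=6: min(r-i=3, Z[1]=3)=3; Z[6]=4 extend→box=[6,10)
i=7: min(r-i=3, Z[1]=3)=3; Z[7]=4 extend→box=[7,11)
i=8: min(r-i=3, Z[1]=3)=3; Z[8]=4 extend→box=[8,12)
i=9: min(r-i=3, Z[1]=3)=3; Z[9]=4 extend→box=[9,13)
i=10: min(r-i=3, Z[1]=3)=3; Z[10]=3
i=11: min(r-i=2, Z[2]=2)=2; Z[11]=2
i=12: min(r-i=1, Z[3]=1)=1; Z[12]=1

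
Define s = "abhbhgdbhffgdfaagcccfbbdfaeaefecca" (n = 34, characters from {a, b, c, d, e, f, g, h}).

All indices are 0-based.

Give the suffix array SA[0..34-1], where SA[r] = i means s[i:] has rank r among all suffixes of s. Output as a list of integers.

[33, 14, 0, 25, 27, 15, 21, 22, 1, 7, 3, 32, 31, 17, 18, 19, 6, 12, 23, 26, 30, 28, 13, 24, 20, 29, 9, 10, 16, 5, 11, 2, 8, 4]

rank→(start, suffix):
  0 → (33, 'a')
  1 → (14, 'aagcccfbbdfaeaefecca')
  2 → (0, 'abhbhgdbhffgdfaagcccfbbdfaeaefecca')
  3 → (25, 'aeaefecca')
  4 → (27, 'aefecca')
  5 → (15, 'agcccfbbdfaeaefecca')
  6 → (21, 'bbdfaeaefecca')
  7 → (22, 'bdfaeaefecca')
  8 → (1, 'bhbhgdbhffgdfaagcccfbbdfaeaefecca')
  9 → (7, 'bhffgdfaagcccfbbdfaeaefecca')
  10 → (3, 'bhgdbhffgdfaagcccfbbdfaeaefecca')
  11 → (32, 'ca')
  12 → (31, 'cca')
  13 → (17, 'cccfbbdfaeaefecca')
  14 → (18, 'ccfbbdfaeaefecca')
  15 → (19, 'cfbbdfaeaefecca')
  16 → (6, 'dbhffgdfaagcccfbbdfaeaefecca')
  17 → (12, 'dfaagcccfbbdfaeaefecca')
  18 → (23, 'dfaeaefecca')
  19 → (26, 'eaefecca')
  20 → (30, 'ecca')
  21 → (28, 'efecca')
  22 → (13, 'faagcccfbbdfaeaefecca')
  23 → (24, 'faeaefecca')
  24 → (20, 'fbbdfaeaefecca')
  25 → (29, 'fecca')
  26 → (9, 'ffgdfaagcccfbbdfaeaefecca')
  27 → (10, 'fgdfaagcccfbbdfaeaefecca')
  28 → (16, 'gcccfbbdfaeaefecca')
  29 → (5, 'gdbhffgdfaagcccfbbdfaeaefecca')
  30 → (11, 'gdfaagcccfbbdfaeaefecca')
  31 → (2, 'hbhgdbhffgdfaagcccfbbdfaeaefecca')
  32 → (8, 'hffgdfaagcccfbbdfaeaefecca')
  33 → (4, 'hgdbhffgdfaagcccfbbdfaeaefecca')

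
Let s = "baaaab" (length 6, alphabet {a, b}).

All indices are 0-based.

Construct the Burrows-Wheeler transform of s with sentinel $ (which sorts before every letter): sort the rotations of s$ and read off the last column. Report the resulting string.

rank  rotation last
    0  $baaaab  b
    1  aaaab$b  b
    2  aaab$ba  a
    3  aab$baa  a
    4  ab$baaa  a
    5  b$baaaa  a
    6  baaaab$  $

bbaaaa$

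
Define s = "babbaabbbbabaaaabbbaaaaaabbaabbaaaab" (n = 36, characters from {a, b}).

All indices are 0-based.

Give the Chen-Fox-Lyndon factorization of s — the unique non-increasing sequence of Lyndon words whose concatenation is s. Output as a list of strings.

emit factor 1: 'b' (i=0, period=1)
emit factor 2: 'abb' (i=1, period=3)
emit factor 3: 'aabbbbab' (i=4, period=8)
emit factor 4: 'aaaabbb' (i=12, period=7)
emit factor 5: 'aaaaaabbaabbaaaab' (i=19, period=17)

["b", "abb", "aabbbbab", "aaaabbb", "aaaaaabbaabbaaaab"]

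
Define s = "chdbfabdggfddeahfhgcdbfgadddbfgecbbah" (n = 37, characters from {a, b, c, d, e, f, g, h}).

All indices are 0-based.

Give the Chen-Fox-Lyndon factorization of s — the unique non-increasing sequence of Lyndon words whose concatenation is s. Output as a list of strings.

["chd", "bf", "abdggfddeahfhgcdbfgadddbfgecbbah"]

emit factor 1: 'chd' (i=0, period=3)
emit factor 2: 'bf' (i=3, period=2)
emit factor 3: 'abdggfddeahfhgcdbfgadddbfgecbbah' (i=5, period=32)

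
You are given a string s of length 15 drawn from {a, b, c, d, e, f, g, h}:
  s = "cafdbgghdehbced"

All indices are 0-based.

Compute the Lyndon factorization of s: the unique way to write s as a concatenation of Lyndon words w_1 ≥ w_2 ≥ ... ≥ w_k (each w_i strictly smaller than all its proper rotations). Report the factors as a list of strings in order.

emit factor 1: 'c' (i=0, period=1)
emit factor 2: 'afdbgghdehbced' (i=1, period=14)

["c", "afdbgghdehbced"]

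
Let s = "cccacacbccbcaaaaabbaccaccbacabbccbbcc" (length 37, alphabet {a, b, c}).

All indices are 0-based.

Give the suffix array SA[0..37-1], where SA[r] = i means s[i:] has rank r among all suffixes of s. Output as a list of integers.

rank | idx | suffix
   0 |  12 | aaaaabbaccaccbacabbccbbcc
   1 |  13 | aaaabbaccaccbacabbccbbcc
   2 |  14 | aaabbaccaccbacabbccbbcc
   3 |  15 | aabbaccaccbacabbccbbcc
   4 |  16 | abbaccaccbacabbccbbcc
   5 |  28 | abbccbbcc
   6 |  26 | acabbccbbcc
   7 |   3 | acacbccbcaaaaabbaccaccbacabbccbbcc
   8 |   5 | acbccbcaaaaabbaccaccbacabbccbbcc
   9 |  19 | accaccbacabbccbbcc
  10 |  22 | accbacabbccbbcc
  11 |  25 | bacabbccbbcc
  12 |  18 | baccaccbacabbccbbcc
  13 |  17 | bbaccaccbacabbccbbcc
  14 |  33 | bbcc
  15 |  29 | bbccbbcc
  16 |  10 | bcaaaaabbaccaccbacabbccbbcc
  17 |  34 | bcc
  18 |  30 | bccbbcc
  19 |   7 | bccbcaaaaabbaccaccbacabbccbbcc
  20 |  36 | c
  21 |  11 | caaaaabbaccaccbacabbccbbcc
  22 |  27 | cabbccbbcc
  23 |   2 | cacacbccbcaaaaabbaccaccbacabbccbbcc
  24 |   4 | cacbccbcaaaaabbaccaccbacabbccbbcc
  25 |  21 | caccbacabbccbbcc
  26 |  24 | cbacabbccbbcc
  27 |  32 | cbbcc
  28 |   9 | cbcaaaaabbaccaccbacabbccbbcc
  29 |   6 | cbccbcaaaaabbaccaccbacabbccbbcc
  30 |  35 | cc
  31 |   1 | ccacacbccbcaaaaabbaccaccbacabbccbbcc
  32 |  20 | ccaccbacabbccbbcc
  33 |  23 | ccbacabbccbbcc
  34 |  31 | ccbbcc
  35 |   8 | ccbcaaaaabbaccaccbacabbccbbcc
  36 |   0 | cccacacbccbcaaaaabbaccaccbacabbccbbcc

[12, 13, 14, 15, 16, 28, 26, 3, 5, 19, 22, 25, 18, 17, 33, 29, 10, 34, 30, 7, 36, 11, 27, 2, 4, 21, 24, 32, 9, 6, 35, 1, 20, 23, 31, 8, 0]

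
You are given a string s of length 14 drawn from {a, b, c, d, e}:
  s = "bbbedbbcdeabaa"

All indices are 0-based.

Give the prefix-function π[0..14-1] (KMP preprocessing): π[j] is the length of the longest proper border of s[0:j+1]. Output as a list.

π[0] = 0
j=1 s[j]='b': π[1]=1 (border 'b')
j=2 s[j]='b': π[2]=2 (border 'bb')
j=3 s[j]='e': k: 2→1→0; π[3]=0 (border '')
j=4 s[j]='d': π[4]=0 (border '')
j=5 s[j]='b': π[5]=1 (border 'b')
j=6 s[j]='b': π[6]=2 (border 'bb')
j=7 s[j]='c': k: 2→1→0; π[7]=0 (border '')
j=8 s[j]='d': π[8]=0 (border '')
j=9 s[j]='e': π[9]=0 (border '')
j=10 s[j]='a': π[10]=0 (border '')
j=11 s[j]='b': π[11]=1 (border 'b')
j=12 s[j]='a': k: 1→0; π[12]=0 (border '')
j=13 s[j]='a': π[13]=0 (border '')

[0, 1, 2, 0, 0, 1, 2, 0, 0, 0, 0, 1, 0, 0]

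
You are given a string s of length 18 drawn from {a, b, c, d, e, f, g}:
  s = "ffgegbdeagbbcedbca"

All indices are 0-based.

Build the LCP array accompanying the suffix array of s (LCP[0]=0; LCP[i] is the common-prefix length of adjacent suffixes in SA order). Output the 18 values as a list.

sorted suffixes:
  #0 SA[0]=17  'a'
  #1 SA[1]=8  'agbbcedbca'
  #2 SA[2]=10  'bbcedbca'
  #3 SA[3]=15  'bca'
  #4 SA[4]=11  'bcedbca'
  #5 SA[5]=5  'bdeagbbcedbca'
  #6 SA[6]=16  'ca'
  #7 SA[7]=12  'cedbca'
  #8 SA[8]=14  'dbca'
  #9 SA[9]=6  'deagbbcedbca'
  #10 SA[10]=7  'eagbbcedbca'
  #11 SA[11]=13  'edbca'
  #12 SA[12]=3  'egbdeagbbcedbca'
  #13 SA[13]=0  'ffgegbdeagbbcedbca'
  #14 SA[14]=1  'fgegbdeagbbcedbca'
  #15 SA[15]=9  'gbbcedbca'
  #16 SA[16]=4  'gbdeagbbcedbca'
  #17 SA[17]=2  'gegbdeagbbcedbca'

SA = [17, 8, 10, 15, 11, 5, 16, 12, 14, 6, 7, 13, 3, 0, 1, 9, 4, 2]
i: (SA[i-1],SA[i]) lcp shared
  1: (17,8) 1 'a'
  2: (8,10) 0 ''
  3: (10,15) 1 'b'
  4: (15,11) 2 'bc'
  5: (11,5) 1 'b'
  6: (5,16) 0 ''
  7: (16,12) 1 'c'
  8: (12,14) 0 ''
  9: (14,6) 1 'd'
  10: (6,7) 0 ''
  11: (7,13) 1 'e'
  12: (13,3) 1 'e'
  13: (3,0) 0 ''
  14: (0,1) 1 'f'
  15: (1,9) 0 ''
  16: (9,4) 2 'gb'
  17: (4,2) 1 'g'

[0, 1, 0, 1, 2, 1, 0, 1, 0, 1, 0, 1, 1, 0, 1, 0, 2, 1]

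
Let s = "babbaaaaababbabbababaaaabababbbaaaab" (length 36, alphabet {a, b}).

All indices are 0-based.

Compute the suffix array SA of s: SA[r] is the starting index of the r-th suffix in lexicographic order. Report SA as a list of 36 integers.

[4, 31, 20, 5, 32, 21, 6, 33, 22, 7, 34, 18, 16, 23, 8, 25, 1, 13, 10, 27, 35, 3, 30, 19, 17, 15, 24, 0, 12, 9, 26, 2, 29, 14, 11, 28]

rank | idx | suffix
   0 |   4 | aaaaababbabbababaaaabababbbaaaab
   1 |  31 | aaaab
   2 |  20 | aaaabababbbaaaab
   3 |   5 | aaaababbabbababaaaabababbbaaaab
   4 |  32 | aaab
   5 |  21 | aaabababbbaaaab
   6 |   6 | aaababbabbababaaaabababbbaaaab
   7 |  33 | aab
   8 |  22 | aabababbbaaaab
   9 |   7 | aababbabbababaaaabababbbaaaab
  10 |  34 | ab
  11 |  18 | abaaaabababbbaaaab
  12 |  16 | ababaaaabababbbaaaab
  13 |  23 | abababbbaaaab
  14 |   8 | ababbabbababaaaabababbbaaaab
  15 |  25 | ababbbaaaab
  16 |   1 | abbaaaaababbabbababaaaabababbbaaaab
  17 |  13 | abbababaaaabababbbaaaab
  18 |  10 | abbabbababaaaabababbbaaaab
  19 |  27 | abbbaaaab
  20 |  35 | b
  21 |   3 | baaaaababbabbababaaaabababbbaaaab
  22 |  30 | baaaab
  23 |  19 | baaaabababbbaaaab
  24 |  17 | babaaaabababbbaaaab
  25 |  15 | bababaaaabababbbaaaab
  26 |  24 | bababbbaaaab
  27 |   0 | babbaaaaababbabbababaaaabababbbaaaab
  28 |  12 | babbababaaaabababbbaaaab
  29 |   9 | babbabbababaaaabababbbaaaab
  30 |  26 | babbbaaaab
  31 |   2 | bbaaaaababbabbababaaaabababbbaaaab
  32 |  29 | bbaaaab
  33 |  14 | bbababaaaabababbbaaaab
  34 |  11 | bbabbababaaaabababbbaaaab
  35 |  28 | bbbaaaab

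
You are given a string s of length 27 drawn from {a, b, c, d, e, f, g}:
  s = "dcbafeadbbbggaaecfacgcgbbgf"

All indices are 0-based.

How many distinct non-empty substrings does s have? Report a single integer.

353

rank | idx | suffix
   0 |  13 | aaecfacgcgbbgf
   1 |  18 | acgcgbbgf
   2 |   6 | adbbbggaaecfacgcgbbgf
   3 |  14 | aecfacgcgbbgf
   4 |   3 | afeadbbbggaaecfacgcgbbgf
   5 |   2 | bafeadbbbggaaecfacgcgbbgf
   6 |   8 | bbbggaaecfacgcgbbgf
   7 |  23 | bbgf
   8 |   9 | bbggaaecfacgcgbbgf
   9 |  24 | bgf
  10 |  10 | bggaaecfacgcgbbgf
  11 |   1 | cbafeadbbbggaaecfacgcgbbgf
  12 |  16 | cfacgcgbbgf
  13 |  21 | cgbbgf
  14 |  19 | cgcgbbgf
  15 |   7 | dbbbggaaecfacgcgbbgf
  16 |   0 | dcbafeadbbbggaaecfacgcgbbgf
  17 |   5 | eadbbbggaaecfacgcgbbgf
  18 |  15 | ecfacgcgbbgf
  19 |  26 | f
  20 |  17 | facgcgbbgf
  21 |   4 | feadbbbggaaecfacgcgbbgf
  22 |  12 | gaaecfacgcgbbgf
  23 |  22 | gbbgf
  24 |  20 | gcgbbgf
  25 |  25 | gf
  26 |  11 | ggaaecfacgcgbbgf

SA = [13, 18, 6, 14, 3, 2, 8, 23, 9, 24, 10, 1, 16, 21, 19, 7, 0, 5, 15, 26, 17, 4, 12, 22, 20, 25, 11]
i: (SA[i-1],SA[i]) lcp shared
  1: (13,18) 1 'a'
  2: (18,6) 1 'a'
  3: (6,14) 1 'a'
  4: (14,3) 1 'a'
  5: (3,2) 0 ''
  6: (2,8) 1 'b'
  7: (8,23) 2 'bb'
  8: (23,9) 3 'bbg'
  9: (9,24) 1 'b'
  10: (24,10) 2 'bg'
  11: (10,1) 0 ''
  12: (1,16) 1 'c'
  13: (16,21) 1 'c'
  14: (21,19) 2 'cg'
  15: (19,7) 0 ''
  16: (7,0) 1 'd'
  17: (0,5) 0 ''
  18: (5,15) 1 'e'
  19: (15,26) 0 ''
  20: (26,17) 1 'f'
  21: (17,4) 1 'f'
  22: (4,12) 0 ''
  23: (12,22) 1 'g'
  24: (22,20) 1 'g'
  25: (20,25) 1 'g'
  26: (25,11) 1 'g'

n(n+1)/2 = 27·28/2 = 378
Σ LCP = 0 + 1 + 1 + 1 + 1 + 0 + 1 + 2 + 3 + 1 + 2 + 0 + 1 + 1 + 2 + 0 + 1 + 0 + 1 + 0 + 1 + 1 + 0 + 1 + 1 + 1 + 1 = 25
distinct = 378 − 25 = 353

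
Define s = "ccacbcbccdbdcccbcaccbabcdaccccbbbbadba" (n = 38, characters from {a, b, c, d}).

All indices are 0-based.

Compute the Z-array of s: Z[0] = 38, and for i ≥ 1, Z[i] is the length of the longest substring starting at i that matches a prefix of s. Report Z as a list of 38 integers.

[38, 1, 0, 1, 0, 1, 0, 2, 1, 0, 0, 0, 2, 2, 1, 0, 1, 0, 2, 1, 0, 0, 0, 1, 0, 0, 2, 2, 2, 1, 0, 0, 0, 0, 0, 0, 0, 0]

Z[0]=38
i=1: fresh scan; Z[1]=1 scan→box=[1,2)
i=2: fresh scan; Z[2]=0
i=3: fresh scan; Z[3]=1 scan→box=[3,4)
i=4: fresh scan; Z[4]=0
i=5: fresh scan; Z[5]=1 scan→box=[5,6)
i=6: fresh scan; Z[6]=0
i=7: fresh scan; Z[7]=2 scan→box=[7,9)
i=8: min(r-i=1, Z[1]=1)=1; Z[8]=1
i=9: fresh scan; Z[9]=0
i=10: fresh scan; Z[10]=0
i=11: fresh scan; Z[11]=0
i=12: fresh scan; Z[12]=2 scan→box=[12,14)
i=13: min(r-i=1, Z[1]=1)=1; Z[13]=2 scan→box=[13,15)
i=14: min(r-i=1, Z[1]=1)=1; Z[14]=1
i=15: fresh scan; Z[15]=0
i=16: fresh scan; Z[16]=1 scan→box=[16,17)
i=17: fresh scan; Z[17]=0
i=18: fresh scan; Z[18]=2 scan→box=[18,20)
i=19: min(r-i=1, Z[1]=1)=1; Z[19]=1
i=20: fresh scan; Z[20]=0
i=21: fresh scan; Z[21]=0
i=22: fresh scan; Z[22]=0
i=23: fresh scan; Z[23]=1 scan→box=[23,24)
i=24: fresh scan; Z[24]=0
i=25: fresh scan; Z[25]=0
i=26: fresh scan; Z[26]=2 scan→box=[26,28)
i=27: min(r-i=1, Z[1]=1)=1; Z[27]=2 scan→box=[27,29)
i=28: min(r-i=1, Z[1]=1)=1; Z[28]=2 scan→box=[28,30)
i=29: min(r-i=1, Z[1]=1)=1; Z[29]=1
i=30: fresh scan; Z[30]=0
i=31: fresh scan; Z[31]=0
i=32: fresh scan; Z[32]=0
i=33: fresh scan; Z[33]=0
i=34: fresh scan; Z[34]=0
i=35: fresh scan; Z[35]=0
i=36: fresh scan; Z[36]=0
i=37: fresh scan; Z[37]=0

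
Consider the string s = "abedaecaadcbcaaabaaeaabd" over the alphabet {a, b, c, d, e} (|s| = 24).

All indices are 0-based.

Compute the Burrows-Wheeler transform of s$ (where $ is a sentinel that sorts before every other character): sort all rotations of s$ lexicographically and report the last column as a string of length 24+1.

rank  rotation                   last
    0  $abedaecaadcbcaaabaaeaabd  d
    1  aaabaaeaabd$abedaecaadcbc  c
    2  aabaaeaabd$abedaecaadcbca  a
    3  aabd$abedaecaadcbcaaabaae  e
    4  aadcbcaaabaaeaabd$abedaec  c
    5  aaeaabd$abedaecaadcbcaaab  b
    6  abaaeaabd$abedaecaadcbcaa  a
    7  abd$abedaecaadcbcaaabaaea  a
    8  abedaecaadcbcaaabaaeaabd$  $
    9  adcbcaaabaaeaabd$abedaeca  a
   10  aeaabd$abedaecaadcbcaaaba  a
   11  aecaadcbcaaabaaeaabd$abed  d
   12  baaeaabd$abedaecaadcbcaaa  a
   13  bcaaabaaeaabd$abedaecaadc  c
   14  bd$abedaecaadcbcaaabaaeaa  a
   15  bedaecaadcbcaaabaaeaabd$a  a
   16  caaabaaeaabd$abedaecaadcb  b
   17  caadcbcaaabaaeaabd$abedae  e
   18  cbcaaabaaeaabd$abedaecaad  d
   19  d$abedaecaadcbcaaabaaeaab  b
   20  daecaadcbcaaabaaeaabd$abe  e
   21  dcbcaaabaaeaabd$abedaecaa  a
   22  eaabd$abedaecaadcbcaaabaa  a
   23  ecaadcbcaaabaaeaabd$abeda  a
   24  edaecaadcbcaaabaaeaabd$ab  b

dcaecbaa$aadacaabedbeaaab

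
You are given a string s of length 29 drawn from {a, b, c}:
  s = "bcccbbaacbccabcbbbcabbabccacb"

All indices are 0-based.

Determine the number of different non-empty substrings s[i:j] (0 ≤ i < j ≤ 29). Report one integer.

381

sorted suffixes:
  #0 SA[0]=6  'aacbccabcbbbcabbabccacb'
  #1 SA[1]=19  'abbabccacb'
  #2 SA[2]=12  'abcbbbcabbabccacb'
  #3 SA[3]=22  'abccacb'
  #4 SA[4]=26  'acb'
  #5 SA[5]=7  'acbccabcbbbcabbabccacb'
  #6 SA[6]=28  'b'
  #7 SA[7]=5  'baacbccabcbbbcabbabccacb'
  #8 SA[8]=21  'babccacb'
  #9 SA[9]=4  'bbaacbccabcbbbcabbabccacb'
  #10 SA[10]=20  'bbabccacb'
  #11 SA[11]=15  'bbbcabbabccacb'
  #12 SA[12]=16  'bbcabbabccacb'
  #13 SA[13]=17  'bcabbabccacb'
  #14 SA[14]=13  'bcbbbcabbabccacb'
  #15 SA[15]=9  'bccabcbbbcabbabccacb'
  #16 SA[16]=23  'bccacb'
  #17 SA[17]=0  'bcccbbaacbccabcbbbcabbabccacb'
  #18 SA[18]=18  'cabbabccacb'
  #19 SA[19]=11  'cabcbbbcabbabccacb'
  #20 SA[20]=25  'cacb'
  #21 SA[21]=27  'cb'
  #22 SA[22]=3  'cbbaacbccabcbbbcabbabccacb'
  #23 SA[23]=14  'cbbbcabbabccacb'
  #24 SA[24]=8  'cbccabcbbbcabbabccacb'
  #25 SA[25]=10  'ccabcbbbcabbabccacb'
  #26 SA[26]=24  'ccacb'
  #27 SA[27]=2  'ccbbaacbccabcbbbcabbabccacb'
  #28 SA[28]=1  'cccbbaacbccabcbbbcabbabccacb'

SA = [6, 19, 12, 22, 26, 7, 28, 5, 21, 4, 20, 15, 16, 17, 13, 9, 23, 0, 18, 11, 25, 27, 3, 14, 8, 10, 24, 2, 1]
[i] adj suffixes → lcp
  [1] 6/19 → 1 ('a')
  [2] 19/12 → 2 ('ab')
  [3] 12/22 → 3 ('abc')
  [4] 22/26 → 1 ('a')
  [5] 26/7 → 3 ('acb')
  [6] 7/28 → 0 ('')
  [7] 28/5 → 1 ('b')
  [8] 5/21 → 2 ('ba')
  [9] 21/4 → 1 ('b')
  [10] 4/20 → 3 ('bba')
  [11] 20/15 → 2 ('bb')
  [12] 15/16 → 2 ('bb')
  [13] 16/17 → 1 ('b')
  [14] 17/13 → 2 ('bc')
  [15] 13/9 → 2 ('bc')
  [16] 9/23 → 4 ('bcca')
  [17] 23/0 → 3 ('bcc')
  [18] 0/18 → 0 ('')
  [19] 18/11 → 3 ('cab')
  [20] 11/25 → 2 ('ca')
  [21] 25/27 → 1 ('c')
  [22] 27/3 → 2 ('cb')
  [23] 3/14 → 3 ('cbb')
  [24] 14/8 → 2 ('cb')
  [25] 8/10 → 1 ('c')
  [26] 10/24 → 3 ('cca')
  [27] 24/2 → 2 ('cc')
  [28] 2/1 → 2 ('cc')

n(n+1)/2 = 29·30/2 = 435
Σ LCP = 0 + 1 + 2 + 3 + 1 + 3 + 0 + 1 + 2 + 1 + 3 + 2 + 2 + 1 + 2 + 2 + 4 + 3 + 0 + 3 + 2 + 1 + 2 + 3 + 2 + 1 + 3 + 2 + 2 = 54
distinct = 435 − 54 = 381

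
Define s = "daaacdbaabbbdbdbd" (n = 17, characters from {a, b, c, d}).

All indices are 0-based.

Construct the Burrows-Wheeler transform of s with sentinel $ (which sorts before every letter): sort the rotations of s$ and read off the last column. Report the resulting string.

rank  rotation            last
    0  $daaacdbaabbbdbdbd  d
    1  aaacdbaabbbdbdbd$d  d
    2  aabbbdbdbd$daaacdb  b
    3  aacdbaabbbdbdbd$da  a
    4  abbbdbdbd$daaacdba  a
    5  acdbaabbbdbdbd$daa  a
    6  baabbbdbdbd$daaacd  d
    7  bbbdbdbd$daaacdbaa  a
    8  bbdbdbd$daaacdbaab  b
    9  bd$daaacdbaabbbdbd  d
   10  bdbd$daaacdbaabbbd  d
   11  bdbdbd$daaacdbaabb  b
   12  cdbaabbbdbdbd$daaa  a
   13  d$daaacdbaabbbdbdb  b
   14  daaacdbaabbbdbdbd$  $
   15  dbaabbbdbdbd$daaac  c
   16  dbd$daaacdbaabbbdb  b
   17  dbdbd$daaacdbaabbb  b

ddbaaadabddbab$cbb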